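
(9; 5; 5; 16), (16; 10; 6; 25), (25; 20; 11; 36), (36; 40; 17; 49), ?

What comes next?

First entry: perfect squares: 3², 4², 5², …; 9, 16, 25, 36 → 49.
Second entry goes 5, 10, 20, 40 → 80 (×2 each step).
Third entry: each term is the sum of the two before it, so 5, 6, 11, 17 → 28.
Fourth entry: 16, 25, 36, 49 → 64 (perfect squares: 4², 5², 6², …).
So the next tuple is (49; 80; 28; 64).

(49; 80; 28; 64)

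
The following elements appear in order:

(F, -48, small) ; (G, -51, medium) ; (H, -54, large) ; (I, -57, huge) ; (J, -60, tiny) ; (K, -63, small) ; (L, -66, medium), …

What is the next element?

(M, -69, large)

Letter: F, G, H, I, J, K, L → M (letters move forward 1 place in the alphabet).
Second part goes -48, -51, -54, -57, -60, -63, -66 → -69 (−3 each step).
Size: small, medium, large, huge, tiny, small, medium → large (repeats small → medium → large → huge → tiny).
Combining the parts gives (M, -69, large).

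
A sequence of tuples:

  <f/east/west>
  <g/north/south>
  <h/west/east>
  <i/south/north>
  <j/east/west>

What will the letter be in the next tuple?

For the letter, letters move forward 1 place in the alphabet: f, g, h, i, j → k.

k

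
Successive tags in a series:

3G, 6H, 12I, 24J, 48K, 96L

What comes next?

First component goes 3, 6, 12, 24, 48, 96 → 192 (×2 each step).
Letter: letters move forward 1 place in the alphabet, so G, H, I, J, K, L → M.
Combining the parts gives 192M.

192M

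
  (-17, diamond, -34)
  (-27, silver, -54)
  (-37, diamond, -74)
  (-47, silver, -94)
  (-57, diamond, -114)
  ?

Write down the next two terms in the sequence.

(-67, silver, -134), (-77, diamond, -154)

First component goes -17, -27, -37, -47, -57 → -67 → -77 (−10 each step).
Rank — alternates diamond ↔ silver: diamond, silver, diamond, silver, diamond → silver → diamond.
Third component: always 2 × the first component, so -34, -54, -74, -94, -114 → -134 → -154.
Putting the parts together: (-67, silver, -134) and then (-77, diamond, -154).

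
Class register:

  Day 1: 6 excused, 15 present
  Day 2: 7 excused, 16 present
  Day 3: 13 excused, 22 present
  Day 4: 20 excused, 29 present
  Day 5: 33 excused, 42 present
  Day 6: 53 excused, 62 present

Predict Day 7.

86 excused, 95 present

Excused: each term is the sum of the two before it, so 6, 7, 13, 20, 33, 53 → 86.
Present: always 9 more than the excused; 15, 16, 22, 29, 42, 62 → 95.
Combining the parts gives 86 excused, 95 present.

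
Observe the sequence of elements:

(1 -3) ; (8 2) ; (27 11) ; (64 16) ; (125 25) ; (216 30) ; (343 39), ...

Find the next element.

For the first entry, perfect cubes: 1³, 2³, 3³, …: 1, 8, 27, 64, 125, 216, 343 → 512.
Second entry — alternating steps +5, +9, +5, +9, …: -3, 2, 11, 16, 25, 30, 39 → 44.
Putting it together: (512 44).

(512 44)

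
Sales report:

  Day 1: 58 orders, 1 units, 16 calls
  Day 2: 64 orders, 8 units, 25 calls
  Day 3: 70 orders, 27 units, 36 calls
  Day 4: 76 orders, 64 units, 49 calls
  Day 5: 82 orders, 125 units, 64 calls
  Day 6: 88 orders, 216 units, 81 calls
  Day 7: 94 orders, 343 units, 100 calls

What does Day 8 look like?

100 orders, 512 units, 121 calls

Orders: +6 each step; 58, 64, 70, 76, 82, 88, 94 → 100.
Units goes 1, 8, 27, 64, 125, 216, 343 → 512 (perfect cubes: 1³, 2³, 3³, …).
Calls goes 16, 25, 36, 49, 64, 81, 100 → 121 (perfect squares: 4², 5², 6², …).
Combining the parts gives 100 orders, 512 units, 121 calls.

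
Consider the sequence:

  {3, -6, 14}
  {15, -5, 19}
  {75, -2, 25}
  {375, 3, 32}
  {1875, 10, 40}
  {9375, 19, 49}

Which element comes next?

First slot: ×5 each step, so 3, 15, 75, 375, 1875, 9375 → 46875.
Second slot: differences are 1, 3, 5, … (increasing by 2 each time), so -6, -5, -2, 3, 10, 19 → 30.
Third slot goes 14, 19, 25, 32, 40, 49 → 59 (differences are 5, 6, 7, … (increasing by 1 each time)).
Combining the parts gives {46875, 30, 59}.

{46875, 30, 59}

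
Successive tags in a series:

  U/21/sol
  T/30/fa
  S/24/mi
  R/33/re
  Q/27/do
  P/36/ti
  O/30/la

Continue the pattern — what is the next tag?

N/39/sol

Letter goes U, T, S, R, Q, P, O → N (letters move back 1 place in the alphabet).
Second component — alternating steps +9, −6, +9, −6, …: 21, 30, 24, 33, 27, 36, 30 → 39.
Note: runs backward through the solfège scale do→ti; sol, fa, mi, re, do, ti, la → sol.
Putting it together: N/39/sol.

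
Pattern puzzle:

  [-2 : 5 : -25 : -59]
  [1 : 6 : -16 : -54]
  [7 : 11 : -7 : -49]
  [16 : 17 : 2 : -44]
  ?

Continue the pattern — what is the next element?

First entry goes -2, 1, 7, 16 → 28 (differences are 3, 6, 9, … (increasing by 3 each time)).
Second entry goes 5, 6, 11, 17 → 28 (each term is the sum of the two before it).
For the third entry, +9 each step: -25, -16, -7, 2 → 11.
Fourth entry: -59, -54, -49, -44 → -39 (+5 each step).
So the next element is [28 : 28 : 11 : -39].

[28 : 28 : 11 : -39]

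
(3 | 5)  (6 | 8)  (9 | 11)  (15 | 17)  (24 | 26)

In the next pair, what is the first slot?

First slot goes 3, 6, 9, 15, 24 → 39 (each term is the sum of the two before it).

39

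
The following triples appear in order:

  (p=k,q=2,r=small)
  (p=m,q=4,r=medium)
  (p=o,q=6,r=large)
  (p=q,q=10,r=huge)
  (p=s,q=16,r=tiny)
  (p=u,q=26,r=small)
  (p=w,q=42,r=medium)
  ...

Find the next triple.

(p=y,q=68,r=large)

P — letters move forward 2 places in the alphabet: k, m, o, q, s, u, w → y.
Q: each term is the sum of the two before it; 2, 4, 6, 10, 16, 26, 42 → 68.
For the r, repeats small → medium → large → huge → tiny: small, medium, large, huge, tiny, small, medium → large.
Combining the parts gives (p=y,q=68,r=large).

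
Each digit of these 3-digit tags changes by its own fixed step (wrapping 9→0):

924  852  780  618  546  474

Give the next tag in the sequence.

First digit goes 9, 8, 7, 6, 5, 4 → 3 (−1 each step, mod 10).
Second digit: +3 each step, mod 10; 2, 5, 8, 1, 4, 7 → 0.
For the third digit, −2 each step, mod 10: 4, 2, 0, 8, 6, 4 → 2.
So the next tag is 302.

302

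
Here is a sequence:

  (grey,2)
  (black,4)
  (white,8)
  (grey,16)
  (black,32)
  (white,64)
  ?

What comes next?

(grey,128)

For the shade, repeats grey → black → white: grey, black, white, grey, black, white → grey.
Second coordinate: 2, 4, 8, 16, 32, 64 → 128 (×2 each step).
Putting it together: (grey,128).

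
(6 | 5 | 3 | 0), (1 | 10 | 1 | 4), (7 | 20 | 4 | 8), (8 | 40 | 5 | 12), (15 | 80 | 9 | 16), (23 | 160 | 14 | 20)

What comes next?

First coordinate: 6, 1, 7, 8, 15, 23 → 38 (each term is the sum of the two before it).
Second coordinate: ×2 each step, so 5, 10, 20, 40, 80, 160 → 320.
Third coordinate: each term is the sum of the two before it; 3, 1, 4, 5, 9, 14 → 23.
Fourth coordinate: 0, 4, 8, 12, 16, 20 → 24 (+4 each step).
Combining the parts gives (38 | 320 | 23 | 24).

(38 | 320 | 23 | 24)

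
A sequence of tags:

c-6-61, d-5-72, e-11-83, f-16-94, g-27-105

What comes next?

Letter: c, d, e, f, g → h (letters move forward 1 place in the alphabet).
Second component: each term is the sum of the two before it; 6, 5, 11, 16, 27 → 43.
For the third component, +11 each step: 61, 72, 83, 94, 105 → 116.
Combining the parts gives h-43-116.

h-43-116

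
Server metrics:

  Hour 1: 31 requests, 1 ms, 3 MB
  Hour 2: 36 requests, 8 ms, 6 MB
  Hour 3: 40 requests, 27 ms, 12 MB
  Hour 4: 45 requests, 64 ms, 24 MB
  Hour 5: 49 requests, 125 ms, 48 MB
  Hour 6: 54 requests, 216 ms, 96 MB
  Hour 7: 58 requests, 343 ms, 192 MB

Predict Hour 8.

63 requests, 512 ms, 384 MB

Requests: alternating steps +5, +4, +5, +4, …, so 31, 36, 40, 45, 49, 54, 58 → 63.
For the ms, perfect cubes: 1³, 2³, 3³, …: 1, 8, 27, 64, 125, 216, 343 → 512.
For the MB, ×2 each step: 3, 6, 12, 24, 48, 96, 192 → 384.
So the next line is 63 requests, 512 ms, 384 MB.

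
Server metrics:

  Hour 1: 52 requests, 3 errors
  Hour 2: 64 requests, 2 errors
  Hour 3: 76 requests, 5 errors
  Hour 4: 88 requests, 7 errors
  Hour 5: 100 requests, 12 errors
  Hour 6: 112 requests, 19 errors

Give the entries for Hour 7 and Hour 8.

124 requests, 31 errors; 136 requests, 50 errors

For the requests, +12 each step: 52, 64, 76, 88, 100, 112 → 124 → 136.
Errors goes 3, 2, 5, 7, 12, 19 → 31 → 50 (each term is the sum of the two before it).
So the next two records are 124 requests, 31 errors and 136 requests, 50 errors.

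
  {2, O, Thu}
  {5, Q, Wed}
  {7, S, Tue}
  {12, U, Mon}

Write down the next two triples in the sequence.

For the first coordinate, each term is the sum of the two before it: 2, 5, 7, 12 → 19 → 31.
Letter: letters move forward 2 places in the alphabet; O, Q, S, U → W → Y.
Day: runs backward through the weekdays Mon→Sun, so Thu, Wed, Tue, Mon → Sun → Sat.
Putting the parts together: {19, W, Sun} and then {31, Y, Sat}.

{19, W, Sun}, {31, Y, Sat}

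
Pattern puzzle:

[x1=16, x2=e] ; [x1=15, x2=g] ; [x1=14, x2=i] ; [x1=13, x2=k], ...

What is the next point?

X1: 16, 15, 14, 13 → 12 (−1 each step).
For the x2, letters move forward 2 places in the alphabet: e, g, i, k → m.
So the next point is [x1=12, x2=m].

[x1=12, x2=m]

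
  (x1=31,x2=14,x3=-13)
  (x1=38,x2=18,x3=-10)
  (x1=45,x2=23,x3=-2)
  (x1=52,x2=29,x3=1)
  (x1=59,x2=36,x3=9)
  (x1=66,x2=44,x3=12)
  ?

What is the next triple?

X1 goes 31, 38, 45, 52, 59, 66 → 73 (+7 each step).
X2: differences are 4, 5, 6, … (increasing by 1 each time), so 14, 18, 23, 29, 36, 44 → 53.
For the x3, alternating steps +3, +8, +3, +8, …: -13, -10, -2, 1, 9, 12 → 20.
So the next triple is (x1=73,x2=53,x3=20).

(x1=73,x2=53,x3=20)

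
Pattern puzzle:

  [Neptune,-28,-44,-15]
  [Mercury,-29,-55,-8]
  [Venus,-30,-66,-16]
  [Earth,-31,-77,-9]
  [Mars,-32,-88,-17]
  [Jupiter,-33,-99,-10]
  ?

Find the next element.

Planet — runs through the planets Mercury→Neptune: Neptune, Mercury, Venus, Earth, Mars, Jupiter → Saturn.
For the second component, −1 each step: -28, -29, -30, -31, -32, -33 → -34.
For the third component, −11 each step: -44, -55, -66, -77, -88, -99 → -110.
For the fourth component, alternating steps +7, −8, +7, −8, …: -15, -8, -16, -9, -17, -10 → -18.
Combining the parts gives [Saturn,-34,-110,-18].

[Saturn,-34,-110,-18]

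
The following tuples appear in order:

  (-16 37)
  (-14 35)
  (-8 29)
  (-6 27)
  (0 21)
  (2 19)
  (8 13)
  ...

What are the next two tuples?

First entry: -16, -14, -8, -6, 0, 2, 8 → 10 → 16 (alternating steps +2, +6, +2, +6, …).
For the second entry, together with the first entry always sums to 21: 37, 35, 29, 27, 21, 19, 13 → 11 → 5.
Putting the parts together: (10 11) and then (16 5).

(10 11), (16 5)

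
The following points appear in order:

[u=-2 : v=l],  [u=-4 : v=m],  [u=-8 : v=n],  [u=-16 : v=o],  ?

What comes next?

[u=-32 : v=p]

U goes -2, -4, -8, -16 → -32 (×2 each step).
V: letters move forward 1 place in the alphabet; l, m, n, o → p.
So the next point is [u=-32 : v=p].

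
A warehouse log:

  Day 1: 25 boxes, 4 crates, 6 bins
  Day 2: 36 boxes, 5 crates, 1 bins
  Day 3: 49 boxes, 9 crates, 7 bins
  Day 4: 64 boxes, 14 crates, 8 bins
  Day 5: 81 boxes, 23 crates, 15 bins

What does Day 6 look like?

100 boxes, 37 crates, 23 bins

For the boxes, perfect squares: 5², 6², 7², …: 25, 36, 49, 64, 81 → 100.
Crates: each term is the sum of the two before it; 4, 5, 9, 14, 23 → 37.
Bins goes 6, 1, 7, 8, 15 → 23 (each term is the sum of the two before it).
Putting it together: 100 boxes, 37 crates, 23 bins.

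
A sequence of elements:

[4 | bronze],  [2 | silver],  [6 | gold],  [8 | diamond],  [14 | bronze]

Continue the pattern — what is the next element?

[22 | silver]

First entry: each term is the sum of the two before it; 4, 2, 6, 8, 14 → 22.
For the rank, repeats bronze → silver → gold → diamond: bronze, silver, gold, diamond, bronze → silver.
Combining the parts gives [22 | silver].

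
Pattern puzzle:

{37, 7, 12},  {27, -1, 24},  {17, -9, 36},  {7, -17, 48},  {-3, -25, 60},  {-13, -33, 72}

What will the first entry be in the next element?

-23

First entry goes 37, 27, 17, 7, -3, -13 → -23 (−10 each step).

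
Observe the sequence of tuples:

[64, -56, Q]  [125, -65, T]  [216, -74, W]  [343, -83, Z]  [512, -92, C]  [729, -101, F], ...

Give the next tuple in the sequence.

[1000, -110, I]

For the first coordinate, perfect cubes: 4³, 5³, 6³, …: 64, 125, 216, 343, 512, 729 → 1000.
Second coordinate: −9 each step; -56, -65, -74, -83, -92, -101 → -110.
Letter: Q, T, W, Z, C, F → I (letters move forward 3 places in the alphabet, wrapping Z→A).
So the next tuple is [1000, -110, I].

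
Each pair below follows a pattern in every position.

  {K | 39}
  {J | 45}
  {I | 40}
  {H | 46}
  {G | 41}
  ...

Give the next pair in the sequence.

Letter: letters move back 1 place in the alphabet; K, J, I, H, G → F.
Second slot: alternating steps +6, −5, +6, −5, …, so 39, 45, 40, 46, 41 → 47.
So the next pair is {F | 47}.

{F | 47}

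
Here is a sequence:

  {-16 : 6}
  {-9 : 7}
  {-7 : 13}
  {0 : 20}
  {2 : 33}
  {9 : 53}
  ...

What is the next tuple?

{11 : 86}

First value: alternating steps +7, +2, +7, +2, …, so -16, -9, -7, 0, 2, 9 → 11.
Second value: 6, 7, 13, 20, 33, 53 → 86 (each term is the sum of the two before it).
So the next tuple is {11 : 86}.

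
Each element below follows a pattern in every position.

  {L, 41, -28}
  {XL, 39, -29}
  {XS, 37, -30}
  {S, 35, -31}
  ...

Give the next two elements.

{M, 33, -32}, {L, 31, -33}

Size: runs through clothing sizes XS→XL, so L, XL, XS, S → M → L.
For the second component, −2 each step: 41, 39, 37, 35 → 33 → 31.
Third component goes -28, -29, -30, -31 → -32 → -33 (−1 each step).
So the next two elements are {M, 33, -32} and {L, 31, -33}.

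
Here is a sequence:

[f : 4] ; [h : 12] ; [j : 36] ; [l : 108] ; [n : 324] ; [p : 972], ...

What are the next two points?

Letter: f, h, j, l, n, p → r → t (letters move forward 2 places in the alphabet).
Second part: ×3 each step, so 4, 12, 36, 108, 324, 972 → 2916 → 8748.
So the next two points are [r : 2916] and [t : 8748].

[r : 2916], [t : 8748]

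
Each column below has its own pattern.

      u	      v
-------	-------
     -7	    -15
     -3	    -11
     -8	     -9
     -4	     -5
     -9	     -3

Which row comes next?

-5  1

Column u: -7, -3, -8, -4, -9 → -5 (alternating steps +4, −5, +4, −5, …).
Column v — alternating steps +4, +2, +4, +2, …: -15, -11, -9, -5, -3 → 1.
So the next row is -5  1.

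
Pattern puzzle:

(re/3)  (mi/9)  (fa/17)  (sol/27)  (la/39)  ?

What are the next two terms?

For the note, runs through the solfège scale do→ti: re, mi, fa, sol, la → ti → do.
Second slot — differences are 6, 8, 10, … (increasing by 2 each time): 3, 9, 17, 27, 39 → 53 → 69.
Putting the parts together: (ti/53) and then (do/69).

(ti/53), (do/69)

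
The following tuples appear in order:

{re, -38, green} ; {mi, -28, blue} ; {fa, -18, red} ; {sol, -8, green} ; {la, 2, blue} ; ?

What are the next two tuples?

Note — runs through the solfège scale do→ti: re, mi, fa, sol, la → ti → do.
Second component: +10 each step; -38, -28, -18, -8, 2 → 12 → 22.
Colour: green, blue, red, green, blue → red → green (repeats green → blue → red).
Putting the parts together: {ti, 12, red} and then {do, 22, green}.

{ti, 12, red}, {do, 22, green}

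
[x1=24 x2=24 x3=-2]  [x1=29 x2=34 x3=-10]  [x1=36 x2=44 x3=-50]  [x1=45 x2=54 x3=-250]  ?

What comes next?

X1: 24, 29, 36, 45 → 56 (differences are 5, 7, 9, … (increasing by 2 each time)).
X2: +10 each step; 24, 34, 44, 54 → 64.
X3 goes -2, -10, -50, -250 → -1250 (×5 each step).
Combining the parts gives [x1=56 x2=64 x3=-1250].

[x1=56 x2=64 x3=-1250]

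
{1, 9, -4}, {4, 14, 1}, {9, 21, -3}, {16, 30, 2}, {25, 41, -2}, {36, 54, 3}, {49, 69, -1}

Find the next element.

First coordinate: perfect squares: 1², 2², 3², …, so 1, 4, 9, 16, 25, 36, 49 → 64.
Second coordinate: differences are 5, 7, 9, … (increasing by 2 each time); 9, 14, 21, 30, 41, 54, 69 → 86.
Third coordinate — alternating steps +5, −4, +5, −4, …: -4, 1, -3, 2, -2, 3, -1 → 4.
Combining the parts gives {64, 86, 4}.

{64, 86, 4}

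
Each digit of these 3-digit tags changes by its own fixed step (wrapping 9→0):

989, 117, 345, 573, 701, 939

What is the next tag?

167

First digit: 9, 1, 3, 5, 7, 9 → 1 (+2 each step, mod 10).
Second digit goes 8, 1, 4, 7, 0, 3 → 6 (+3 each step, mod 10).
For the third digit, −2 each step, mod 10: 9, 7, 5, 3, 1, 9 → 7.
Putting it together: 167.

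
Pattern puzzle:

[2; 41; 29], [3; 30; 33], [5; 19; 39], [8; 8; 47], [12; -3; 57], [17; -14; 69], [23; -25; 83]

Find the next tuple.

For the first part, differences are 1, 2, 3, … (increasing by 1 each time): 2, 3, 5, 8, 12, 17, 23 → 30.
Second part — −11 each step: 41, 30, 19, 8, -3, -14, -25 → -36.
Third part: 29, 33, 39, 47, 57, 69, 83 → 99 (differences are 4, 6, 8, … (increasing by 2 each time)).
Combining the parts gives [30; -36; 99].

[30; -36; 99]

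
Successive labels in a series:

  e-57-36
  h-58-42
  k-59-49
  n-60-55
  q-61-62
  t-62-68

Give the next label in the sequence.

Letter goes e, h, k, n, q, t → w (letters move forward 3 places in the alphabet).
Second component — +1 each step: 57, 58, 59, 60, 61, 62 → 63.
Third component: alternating steps +6, +7, +6, +7, …, so 36, 42, 49, 55, 62, 68 → 75.
Putting it together: w-63-75.

w-63-75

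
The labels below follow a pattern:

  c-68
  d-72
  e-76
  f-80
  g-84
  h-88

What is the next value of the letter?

i

For the letter, letters move forward 1 place in the alphabet: c, d, e, f, g, h → i.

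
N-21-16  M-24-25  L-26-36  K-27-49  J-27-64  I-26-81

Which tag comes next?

H-24-100

Letter goes N, M, L, K, J, I → H (letters move back 1 place in the alphabet).
Second component goes 21, 24, 26, 27, 27, 26 → 24 (differences are 3, 2, 1, … (decreasing by 1 each time)).
Third component — perfect squares: 4², 5², 6², …: 16, 25, 36, 49, 64, 81 → 100.
Putting it together: H-24-100.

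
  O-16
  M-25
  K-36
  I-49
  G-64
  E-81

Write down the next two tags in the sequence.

C-100 then A-121

For the letter, letters move back 2 places in the alphabet: O, M, K, I, G, E → C → A.
Second component goes 16, 25, 36, 49, 64, 81 → 100 → 121 (perfect squares: 4², 5², 6², …).
So the next two tags are C-100 and A-121.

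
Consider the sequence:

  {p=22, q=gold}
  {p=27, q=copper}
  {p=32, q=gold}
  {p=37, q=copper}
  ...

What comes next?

For the p, +5 each step: 22, 27, 32, 37 → 42.
Q: gold, copper, gold, copper → gold (alternates gold ↔ copper).
So the next element is {p=42, q=gold}.

{p=42, q=gold}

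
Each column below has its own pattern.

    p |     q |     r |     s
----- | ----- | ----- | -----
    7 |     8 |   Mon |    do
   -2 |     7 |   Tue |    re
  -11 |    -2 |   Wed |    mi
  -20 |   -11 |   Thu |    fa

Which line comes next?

-29  -20  Fri  sol

For the column p, −9 each step: 7, -2, -11, -20 → -29.
Column q: always the previous value of the column p; 8, 7, -2, -11 → -20.
Column r goes Mon, Tue, Wed, Thu → Fri (runs through the weekdays Mon→Sun).
Column s — runs through the solfège scale do→ti: do, re, mi, fa → sol.
Combining the parts gives -29  -20  Fri  sol.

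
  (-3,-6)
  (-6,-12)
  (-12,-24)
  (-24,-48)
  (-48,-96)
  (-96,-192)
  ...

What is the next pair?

First value: ×2 each step, so -3, -6, -12, -24, -48, -96 → -192.
Second value — always 2 × the first value: -6, -12, -24, -48, -96, -192 → -384.
Combining the parts gives (-192,-384).

(-192,-384)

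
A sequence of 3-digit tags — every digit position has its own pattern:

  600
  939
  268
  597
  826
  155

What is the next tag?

First digit — +3 each step, mod 10: 6, 9, 2, 5, 8, 1 → 4.
For the second digit, +3 each step, mod 10: 0, 3, 6, 9, 2, 5 → 8.
Third digit goes 0, 9, 8, 7, 6, 5 → 4 (−1 each step, mod 10).
Combining the parts gives 484.

484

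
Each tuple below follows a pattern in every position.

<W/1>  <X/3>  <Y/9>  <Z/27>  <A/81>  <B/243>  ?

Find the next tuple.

Letter — letters move forward 1 place in the alphabet, wrapping Z→A: W, X, Y, Z, A, B → C.
Second entry: ×3 each step, so 1, 3, 9, 27, 81, 243 → 729.
Combining the parts gives <C/729>.

<C/729>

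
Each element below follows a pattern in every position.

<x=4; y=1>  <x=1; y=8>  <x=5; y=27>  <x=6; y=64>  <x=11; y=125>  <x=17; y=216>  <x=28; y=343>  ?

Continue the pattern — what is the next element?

<x=45; y=512>

X: each term is the sum of the two before it; 4, 1, 5, 6, 11, 17, 28 → 45.
Y: 1, 8, 27, 64, 125, 216, 343 → 512 (perfect cubes: 1³, 2³, 3³, …).
Combining the parts gives <x=45; y=512>.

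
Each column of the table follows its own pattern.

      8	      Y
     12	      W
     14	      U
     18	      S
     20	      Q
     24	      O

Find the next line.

26  M

First component — alternating steps +4, +2, +4, +2, …: 8, 12, 14, 18, 20, 24 → 26.
Letter: Y, W, U, S, Q, O → M (letters move back 2 places in the alphabet).
Combining the parts gives 26  M.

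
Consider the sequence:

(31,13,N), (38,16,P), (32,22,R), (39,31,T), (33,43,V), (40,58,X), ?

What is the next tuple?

First part: alternating steps +7, −6, +7, −6, …, so 31, 38, 32, 39, 33, 40 → 34.
Second part: differences are 3, 6, 9, … (increasing by 3 each time), so 13, 16, 22, 31, 43, 58 → 76.
Letter: N, P, R, T, V, X → Z (letters move forward 2 places in the alphabet).
Combining the parts gives (34,76,Z).

(34,76,Z)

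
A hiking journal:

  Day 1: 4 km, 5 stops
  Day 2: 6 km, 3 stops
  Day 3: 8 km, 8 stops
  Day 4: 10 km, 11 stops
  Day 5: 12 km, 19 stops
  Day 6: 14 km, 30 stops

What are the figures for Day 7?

16 km, 49 stops

Km: +2 each step, so 4, 6, 8, 10, 12, 14 → 16.
Stops: each term is the sum of the two before it; 5, 3, 8, 11, 19, 30 → 49.
Putting it together: 16 km, 49 stops.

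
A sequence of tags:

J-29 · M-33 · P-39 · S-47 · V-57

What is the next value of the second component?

69

Second component goes 29, 33, 39, 47, 57 → 69 (differences are 4, 6, 8, … (increasing by 2 each time)).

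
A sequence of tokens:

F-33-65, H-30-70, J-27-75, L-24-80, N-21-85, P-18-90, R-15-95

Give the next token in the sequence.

Letter: letters move forward 2 places in the alphabet; F, H, J, L, N, P, R → T.
Second component: −3 each step; 33, 30, 27, 24, 21, 18, 15 → 12.
Third component goes 65, 70, 75, 80, 85, 90, 95 → 100 (+5 each step).
So the next token is T-12-100.

T-12-100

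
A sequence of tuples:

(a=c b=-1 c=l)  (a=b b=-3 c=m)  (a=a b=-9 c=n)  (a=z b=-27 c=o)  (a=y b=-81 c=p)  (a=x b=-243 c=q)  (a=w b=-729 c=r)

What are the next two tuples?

A — letters move back 1 place in the alphabet, wrapping A→Z: c, b, a, z, y, x, w → v → u.
B — ×3 each step: -1, -3, -9, -27, -81, -243, -729 → -2187 → -6561.
For the c, letters move forward 1 place in the alphabet: l, m, n, o, p, q, r → s → t.
So the next two tuples are (a=v b=-2187 c=s) and (a=u b=-6561 c=t).

(a=v b=-2187 c=s), (a=u b=-6561 c=t)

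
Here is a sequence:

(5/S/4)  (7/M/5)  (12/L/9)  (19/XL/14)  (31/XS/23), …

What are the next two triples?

First component — each term is the sum of the two before it: 5, 7, 12, 19, 31 → 50 → 81.
Size goes S, M, L, XL, XS → S → M (runs through clothing sizes XS→XL).
Third component: 4, 5, 9, 14, 23 → 37 → 60 (each term is the sum of the two before it).
Putting the parts together: (50/S/37) and then (81/M/60).

(50/S/37), (81/M/60)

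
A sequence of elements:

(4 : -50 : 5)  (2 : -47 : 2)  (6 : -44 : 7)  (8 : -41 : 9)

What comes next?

First part: 4, 2, 6, 8 → 14 (each term is the sum of the two before it).
Second part — +3 each step: -50, -47, -44, -41 → -38.
Third part: 5, 2, 7, 9 → 16 (each term is the sum of the two before it).
So the next element is (14 : -38 : 16).

(14 : -38 : 16)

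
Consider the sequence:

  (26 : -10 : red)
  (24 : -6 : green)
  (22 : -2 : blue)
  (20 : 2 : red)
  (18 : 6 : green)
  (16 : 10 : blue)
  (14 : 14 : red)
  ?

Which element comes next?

(12 : 18 : green)

First coordinate: −2 each step, so 26, 24, 22, 20, 18, 16, 14 → 12.
Second coordinate — +4 each step: -10, -6, -2, 2, 6, 10, 14 → 18.
Colour: repeats red → green → blue, so red, green, blue, red, green, blue, red → green.
Putting it together: (12 : 18 : green).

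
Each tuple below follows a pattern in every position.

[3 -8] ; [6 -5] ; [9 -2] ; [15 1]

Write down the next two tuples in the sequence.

[24 4], [39 7]

For the first component, each term is the sum of the two before it: 3, 6, 9, 15 → 24 → 39.
Second component: +3 each step; -8, -5, -2, 1 → 4 → 7.
Putting the parts together: [24 4] and then [39 7].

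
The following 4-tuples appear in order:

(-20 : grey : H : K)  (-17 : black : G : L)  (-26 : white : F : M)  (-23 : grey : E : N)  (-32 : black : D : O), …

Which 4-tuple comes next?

First component — alternating steps +3, −9, +3, −9, …: -20, -17, -26, -23, -32 → -29.
Shade goes grey, black, white, grey, black → white (repeats grey → black → white).
First letter: letters move back 1 place in the alphabet, so H, G, F, E, D → C.
Second letter: K, L, M, N, O → P (letters move forward 1 place in the alphabet).
So the next 4-tuple is (-29 : white : C : P).

(-29 : white : C : P)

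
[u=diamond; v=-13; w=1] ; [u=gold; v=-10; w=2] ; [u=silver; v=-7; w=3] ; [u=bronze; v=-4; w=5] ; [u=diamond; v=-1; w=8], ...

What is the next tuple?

U goes diamond, gold, silver, bronze, diamond → gold (repeats diamond → gold → silver → bronze).
For the v, +3 each step: -13, -10, -7, -4, -1 → 2.
W: each term is the sum of the two before it; 1, 2, 3, 5, 8 → 13.
So the next tuple is [u=gold; v=2; w=13].

[u=gold; v=2; w=13]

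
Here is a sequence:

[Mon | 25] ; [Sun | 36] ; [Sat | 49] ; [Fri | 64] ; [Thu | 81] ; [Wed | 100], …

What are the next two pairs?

[Tue | 121], [Mon | 144]

Day: runs backward through the weekdays Mon→Sun, so Mon, Sun, Sat, Fri, Thu, Wed → Tue → Mon.
Second part — perfect squares: 5², 6², 7², …: 25, 36, 49, 64, 81, 100 → 121 → 144.
Putting the parts together: [Tue | 121] and then [Mon | 144].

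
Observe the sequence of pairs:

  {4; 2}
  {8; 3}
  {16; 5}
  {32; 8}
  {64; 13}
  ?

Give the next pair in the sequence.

First part goes 4, 8, 16, 32, 64 → 128 (×2 each step).
Second part — each term is the sum of the two before it: 2, 3, 5, 8, 13 → 21.
Combining the parts gives {128; 21}.

{128; 21}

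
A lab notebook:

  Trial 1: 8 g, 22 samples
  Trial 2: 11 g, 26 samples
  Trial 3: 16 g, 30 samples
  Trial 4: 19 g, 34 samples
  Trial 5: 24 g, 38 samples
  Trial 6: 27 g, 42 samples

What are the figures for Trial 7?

G goes 8, 11, 16, 19, 24, 27 → 32 (alternating steps +3, +5, +3, +5, …).
Samples: 22, 26, 30, 34, 38, 42 → 46 (+4 each step).
Combining the parts gives 32 g, 46 samples.

32 g, 46 samples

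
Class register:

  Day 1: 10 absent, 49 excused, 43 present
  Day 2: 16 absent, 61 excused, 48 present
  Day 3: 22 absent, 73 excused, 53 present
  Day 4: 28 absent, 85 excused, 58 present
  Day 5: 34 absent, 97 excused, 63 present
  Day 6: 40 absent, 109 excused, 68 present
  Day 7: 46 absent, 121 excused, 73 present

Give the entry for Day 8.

Absent: 10, 16, 22, 28, 34, 40, 46 → 52 (+6 each step).
Excused goes 49, 61, 73, 85, 97, 109, 121 → 133 (+12 each step).
Present — +5 each step: 43, 48, 53, 58, 63, 68, 73 → 78.
So the next record is 52 absent, 133 excused, 78 present.

52 absent, 133 excused, 78 present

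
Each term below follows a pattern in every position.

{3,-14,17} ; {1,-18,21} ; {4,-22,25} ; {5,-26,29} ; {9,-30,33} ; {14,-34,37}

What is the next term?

{23,-38,41}

First slot — each term is the sum of the two before it: 3, 1, 4, 5, 9, 14 → 23.
Second slot: −4 each step, so -14, -18, -22, -26, -30, -34 → -38.
Third slot: 17, 21, 25, 29, 33, 37 → 41 (together with the second slot always sums to 3).
Putting it together: {23,-38,41}.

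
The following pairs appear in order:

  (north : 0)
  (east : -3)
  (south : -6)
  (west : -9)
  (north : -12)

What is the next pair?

(east : -15)

For the direction, repeats north → east → south → west: north, east, south, west, north → east.
Second slot: −3 each step; 0, -3, -6, -9, -12 → -15.
So the next pair is (east : -15).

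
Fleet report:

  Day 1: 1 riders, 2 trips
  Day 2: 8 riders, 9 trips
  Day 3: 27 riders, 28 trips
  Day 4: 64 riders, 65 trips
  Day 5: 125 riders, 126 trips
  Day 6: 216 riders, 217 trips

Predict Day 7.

343 riders, 344 trips

Riders goes 1, 8, 27, 64, 125, 216 → 343 (perfect cubes: 1³, 2³, 3³, …).
Trips: always 1 more than the riders, so 2, 9, 28, 65, 126, 217 → 344.
Putting it together: 343 riders, 344 trips.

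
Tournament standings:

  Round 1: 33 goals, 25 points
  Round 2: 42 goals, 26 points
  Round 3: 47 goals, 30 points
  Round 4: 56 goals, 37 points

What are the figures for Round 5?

61 goals, 47 points

Goals: alternating steps +9, +5, +9, +5, …; 33, 42, 47, 56 → 61.
Points: 25, 26, 30, 37 → 47 (differences are 1, 4, 7, … (increasing by 3 each time)).
Combining the parts gives 61 goals, 47 points.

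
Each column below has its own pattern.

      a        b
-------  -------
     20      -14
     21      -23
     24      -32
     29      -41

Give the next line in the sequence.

Column a goes 20, 21, 24, 29 → 36 (differences are 1, 3, 5, … (increasing by 2 each time)).
Column b goes -14, -23, -32, -41 → -50 (−9 each step).
So the next line is 36  -50.

36  -50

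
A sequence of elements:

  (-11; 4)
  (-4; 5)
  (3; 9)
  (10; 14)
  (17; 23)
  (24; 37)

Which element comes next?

First part: +7 each step; -11, -4, 3, 10, 17, 24 → 31.
Second part: each term is the sum of the two before it; 4, 5, 9, 14, 23, 37 → 60.
So the next element is (31; 60).

(31; 60)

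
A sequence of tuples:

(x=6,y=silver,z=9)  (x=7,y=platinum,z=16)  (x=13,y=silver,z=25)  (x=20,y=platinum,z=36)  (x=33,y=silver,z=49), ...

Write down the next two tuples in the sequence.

For the x, each term is the sum of the two before it: 6, 7, 13, 20, 33 → 53 → 86.
Y: alternates silver ↔ platinum; silver, platinum, silver, platinum, silver → platinum → silver.
Z: perfect squares: 3², 4², 5², …; 9, 16, 25, 36, 49 → 64 → 81.
Putting the parts together: (x=53,y=platinum,z=64) and then (x=86,y=silver,z=81).

(x=53,y=platinum,z=64), (x=86,y=silver,z=81)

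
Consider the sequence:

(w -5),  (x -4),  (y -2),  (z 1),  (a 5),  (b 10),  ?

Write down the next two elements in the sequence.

(c 16), (d 23)

Letter: letters move forward 1 place in the alphabet, wrapping Z→A; w, x, y, z, a, b → c → d.
Second slot: differences are 1, 2, 3, … (increasing by 1 each time); -5, -4, -2, 1, 5, 10 → 16 → 23.
Putting the parts together: (c 16) and then (d 23).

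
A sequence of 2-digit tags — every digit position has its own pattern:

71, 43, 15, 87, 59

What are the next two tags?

First digit goes 7, 4, 1, 8, 5 → 2 → 9 (−3 each step, mod 10).
For the second digit, +2 each step, mod 10: 1, 3, 5, 7, 9 → 1 → 3.
So the next two tags are 21 and 93.

21, 93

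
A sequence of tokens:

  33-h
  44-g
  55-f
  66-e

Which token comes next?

For the first component, +11 each step: 33, 44, 55, 66 → 77.
Letter: h, g, f, e → d (letters move back 1 place in the alphabet).
Combining the parts gives 77-d.

77-d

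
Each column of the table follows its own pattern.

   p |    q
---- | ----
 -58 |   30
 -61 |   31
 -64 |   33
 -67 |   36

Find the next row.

-70  40

Column p goes -58, -61, -64, -67 → -70 (−3 each step).
Column q: differences are 1, 2, 3, … (increasing by 1 each time); 30, 31, 33, 36 → 40.
So the next row is -70  40.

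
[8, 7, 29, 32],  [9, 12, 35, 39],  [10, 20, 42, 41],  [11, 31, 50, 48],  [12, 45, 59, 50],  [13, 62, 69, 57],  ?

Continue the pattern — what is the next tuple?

[14, 82, 80, 59]

First coordinate: 8, 9, 10, 11, 12, 13 → 14 (+1 each step).
Second coordinate: differences are 5, 8, 11, … (increasing by 3 each time), so 7, 12, 20, 31, 45, 62 → 82.
Third coordinate: differences are 6, 7, 8, … (increasing by 1 each time), so 29, 35, 42, 50, 59, 69 → 80.
Fourth coordinate: alternating steps +7, +2, +7, +2, …, so 32, 39, 41, 48, 50, 57 → 59.
Combining the parts gives [14, 82, 80, 59].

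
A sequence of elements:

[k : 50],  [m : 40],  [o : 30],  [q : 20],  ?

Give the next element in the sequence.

Letter: k, m, o, q → s (letters move forward 2 places in the alphabet).
Second slot goes 50, 40, 30, 20 → 10 (−10 each step).
Putting it together: [s : 10].

[s : 10]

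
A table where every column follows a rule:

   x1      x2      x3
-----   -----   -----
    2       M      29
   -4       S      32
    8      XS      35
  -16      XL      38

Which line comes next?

For the column x1, ×(-2) each step: 2, -4, 8, -16 → 32.
Column x2: M, S, XS, XL → L (runs backward through clothing sizes XS→XL).
Column x3: +3 each step; 29, 32, 35, 38 → 41.
Combining the parts gives 32  L  41.

32  L  41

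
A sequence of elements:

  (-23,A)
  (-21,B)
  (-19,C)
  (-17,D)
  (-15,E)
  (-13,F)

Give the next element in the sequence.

First slot — +2 each step: -23, -21, -19, -17, -15, -13 → -11.
Letter: letters move forward 1 place in the alphabet; A, B, C, D, E, F → G.
So the next element is (-11,G).

(-11,G)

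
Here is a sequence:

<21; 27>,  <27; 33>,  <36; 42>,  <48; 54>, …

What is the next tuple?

<63; 69>

First part goes 21, 27, 36, 48 → 63 (differences are 6, 9, 12, … (increasing by 3 each time)).
Second part: always 6 more than the first part; 27, 33, 42, 54 → 69.
So the next tuple is <63; 69>.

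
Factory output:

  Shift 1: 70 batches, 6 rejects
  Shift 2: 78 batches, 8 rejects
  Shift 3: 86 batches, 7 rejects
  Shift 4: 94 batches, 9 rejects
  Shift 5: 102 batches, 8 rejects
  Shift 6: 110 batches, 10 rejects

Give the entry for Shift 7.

Batches: 70, 78, 86, 94, 102, 110 → 118 (+8 each step).
For the rejects, alternating steps +2, −1, +2, −1, …: 6, 8, 7, 9, 8, 10 → 9.
So the next record is 118 batches, 9 rejects.

118 batches, 9 rejects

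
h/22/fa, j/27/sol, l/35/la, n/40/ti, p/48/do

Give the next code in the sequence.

r/53/re

For the letter, letters move forward 2 places in the alphabet: h, j, l, n, p → r.
Second component: 22, 27, 35, 40, 48 → 53 (alternating steps +5, +8, +5, +8, …).
Note: fa, sol, la, ti, do → re (runs through the solfège scale do→ti).
So the next code is r/53/re.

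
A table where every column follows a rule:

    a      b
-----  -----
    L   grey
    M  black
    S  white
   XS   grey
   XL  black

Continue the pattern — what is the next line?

Column a: runs backward through clothing sizes XS→XL; L, M, S, XS, XL → L.
For the column b, repeats grey → black → white: grey, black, white, grey, black → white.
So the next line is L  white.

L  white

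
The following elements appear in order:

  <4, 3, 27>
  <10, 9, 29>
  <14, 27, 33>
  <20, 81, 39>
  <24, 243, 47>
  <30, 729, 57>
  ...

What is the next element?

<34, 2187, 69>

First value goes 4, 10, 14, 20, 24, 30 → 34 (alternating steps +6, +4, +6, +4, …).
For the second value, ×3 each step: 3, 9, 27, 81, 243, 729 → 2187.
Third value: differences are 2, 4, 6, … (increasing by 2 each time), so 27, 29, 33, 39, 47, 57 → 69.
Putting it together: <34, 2187, 69>.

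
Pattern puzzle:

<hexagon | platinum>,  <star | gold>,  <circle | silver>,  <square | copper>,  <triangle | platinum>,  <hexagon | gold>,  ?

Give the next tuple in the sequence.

<star | silver>

For the shape, repeats hexagon → star → circle → square → triangle: hexagon, star, circle, square, triangle, hexagon → star.
Metal: repeats platinum → gold → silver → copper; platinum, gold, silver, copper, platinum, gold → silver.
Putting it together: <star | silver>.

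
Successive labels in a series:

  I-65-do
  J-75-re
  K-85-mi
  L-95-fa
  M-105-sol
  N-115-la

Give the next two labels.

O-125-ti, P-135-do

Letter goes I, J, K, L, M, N → O → P (letters move forward 1 place in the alphabet).
Second component: 65, 75, 85, 95, 105, 115 → 125 → 135 (+10 each step).
Note — runs through the solfège scale do→ti: do, re, mi, fa, sol, la → ti → do.
So the next two labels are O-125-ti and P-135-do.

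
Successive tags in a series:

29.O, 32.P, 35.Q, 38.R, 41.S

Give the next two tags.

44.T then 47.U

First component — +3 each step: 29, 32, 35, 38, 41 → 44 → 47.
Letter — letters move forward 1 place in the alphabet: O, P, Q, R, S → T → U.
Putting the parts together: 44.T and then 47.U.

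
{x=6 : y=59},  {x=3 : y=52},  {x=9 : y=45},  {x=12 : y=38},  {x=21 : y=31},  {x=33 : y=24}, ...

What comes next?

X: each term is the sum of the two before it, so 6, 3, 9, 12, 21, 33 → 54.
Y goes 59, 52, 45, 38, 31, 24 → 17 (−7 each step).
So the next element is {x=54 : y=17}.

{x=54 : y=17}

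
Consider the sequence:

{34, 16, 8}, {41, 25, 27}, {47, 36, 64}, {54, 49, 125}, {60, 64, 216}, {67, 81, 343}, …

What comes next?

First slot: alternating steps +7, +6, +7, +6, …; 34, 41, 47, 54, 60, 67 → 73.
Second slot: perfect squares: 4², 5², 6², …, so 16, 25, 36, 49, 64, 81 → 100.
Third slot: perfect cubes: 2³, 3³, 4³, …, so 8, 27, 64, 125, 216, 343 → 512.
Combining the parts gives {73, 100, 512}.

{73, 100, 512}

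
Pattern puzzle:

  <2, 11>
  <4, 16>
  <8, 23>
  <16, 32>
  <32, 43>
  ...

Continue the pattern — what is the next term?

<64, 56>

First entry goes 2, 4, 8, 16, 32 → 64 (×2 each step).
Second entry: differences are 5, 7, 9, … (increasing by 2 each time), so 11, 16, 23, 32, 43 → 56.
Putting it together: <64, 56>.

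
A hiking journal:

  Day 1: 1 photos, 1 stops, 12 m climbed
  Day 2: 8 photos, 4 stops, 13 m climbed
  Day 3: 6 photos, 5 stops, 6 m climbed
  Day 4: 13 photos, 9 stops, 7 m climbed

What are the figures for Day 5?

Photos: alternating steps +7, −2, +7, −2, …; 1, 8, 6, 13 → 11.
Stops: 1, 4, 5, 9 → 14 (each term is the sum of the two before it).
M climbed: alternating steps +1, −7, +1, −7, …; 12, 13, 6, 7 → 0.
Putting it together: 11 photos, 14 stops, 0 m climbed.

11 photos, 14 stops, 0 m climbed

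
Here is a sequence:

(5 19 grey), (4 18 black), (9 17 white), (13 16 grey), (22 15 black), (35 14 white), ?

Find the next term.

First coordinate: each term is the sum of the two before it; 5, 4, 9, 13, 22, 35 → 57.
Second coordinate goes 19, 18, 17, 16, 15, 14 → 13 (−1 each step).
Shade: repeats grey → black → white, so grey, black, white, grey, black, white → grey.
Combining the parts gives (57 13 grey).

(57 13 grey)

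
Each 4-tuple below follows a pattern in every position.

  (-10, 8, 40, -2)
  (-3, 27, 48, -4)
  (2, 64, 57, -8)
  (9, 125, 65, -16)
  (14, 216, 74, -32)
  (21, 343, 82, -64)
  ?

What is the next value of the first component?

26

First component goes -10, -3, 2, 9, 14, 21 → 26 (alternating steps +7, +5, +7, +5, …).
For the second component, perfect cubes: 2³, 3³, 4³, …: 8, 27, 64, 125, 216, 343 → 512.
For the third component, alternating steps +8, +9, +8, +9, …: 40, 48, 57, 65, 74, 82 → 91.
Fourth component — ×2 each step: -2, -4, -8, -16, -32, -64 → -128.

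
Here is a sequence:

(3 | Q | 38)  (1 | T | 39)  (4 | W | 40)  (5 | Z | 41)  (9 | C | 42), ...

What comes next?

First entry: 3, 1, 4, 5, 9 → 14 (each term is the sum of the two before it).
Letter goes Q, T, W, Z, C → F (letters move forward 3 places in the alphabet, wrapping Z→A).
For the third entry, +1 each step: 38, 39, 40, 41, 42 → 43.
Combining the parts gives (14 | F | 43).

(14 | F | 43)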